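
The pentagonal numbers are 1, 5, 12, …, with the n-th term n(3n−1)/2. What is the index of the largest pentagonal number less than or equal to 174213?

340

Solve n(3n−1)/2 ≤ 174213 for integer n.
n = 340 gives 173230 ≤ 174213, while n = 341 gives 174251 > 174213; so the answer is index 340.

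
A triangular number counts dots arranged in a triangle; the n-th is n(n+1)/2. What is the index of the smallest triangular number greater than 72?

Solve n(n+1)/2 > 72 for integer n.
The largest n with value ≤ 72 is 11 (since 66 ≤ 72 < 78), so the first above is n = 12, value 78.

12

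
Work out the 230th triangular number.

The 230th triangular number is n(n+1)/2 with n = 230.
230·231/2 = 53130/2 = 26565.

26565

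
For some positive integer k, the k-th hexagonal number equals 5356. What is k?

Set n(2n−1) = 5356, giving 2n² − n − 5356 = 0.
So n = (1 + 207) / 4 = 208/4 = 52.

52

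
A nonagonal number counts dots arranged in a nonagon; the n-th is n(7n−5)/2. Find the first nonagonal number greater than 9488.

Solve n(7n−5)/2 > 9488 for integer n.
The largest n with value ≤ 9488 is 52 (since 9334 ≤ 9488 < 9699), so the first above is n = 53, value 9699.

9699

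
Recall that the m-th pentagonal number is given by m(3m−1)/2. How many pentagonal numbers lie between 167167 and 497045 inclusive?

242

The n-th pentagonal number is n(3n−1)/2.
Smallest index with value ≥ 167167: n = 334 (giving 167167).
Largest index with value ≤ 497045: n = 575 (giving 495650).
Indices 334 through 575: 242 terms.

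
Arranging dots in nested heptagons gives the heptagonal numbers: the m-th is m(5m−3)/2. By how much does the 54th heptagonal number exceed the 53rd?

266

Consecutive heptagonal numbers differ by 5n − 4: here 5·54 − 4 = 266.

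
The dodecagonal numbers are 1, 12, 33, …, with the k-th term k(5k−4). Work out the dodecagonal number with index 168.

140448

The 168th dodecagonal number is n(5n−4) with n = 168.
168·(5·168 − 4) = 168·836 = 140448.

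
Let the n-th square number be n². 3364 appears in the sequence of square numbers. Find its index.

We need n² = 3364, so n = √3364 = 58.
Check: 58² = 3364. ✓

58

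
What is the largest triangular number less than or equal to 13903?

13861

Solve n(n+1)/2 ≤ 13903 for integer n.
n = 166 gives 13861 ≤ 13903, while n = 167 gives 14028 > 13903; so the answer is 13861.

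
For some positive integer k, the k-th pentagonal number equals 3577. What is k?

Set n(3n−1)/2 = 3577, giving 3n² − n − 7154 = 0.
The discriminant is 1 + 24·3577 = 85849, and √85849 = 293.
So n = (1 + 293) / 6 = 294/6 = 49.
Check: 49·(3·49 − 1)/2 = 3577. ✓

49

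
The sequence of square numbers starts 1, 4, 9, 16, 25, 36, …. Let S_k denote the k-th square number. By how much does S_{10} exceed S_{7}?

10² = 100 and 7² = 49.
Difference: 100 − 49 = 51.

51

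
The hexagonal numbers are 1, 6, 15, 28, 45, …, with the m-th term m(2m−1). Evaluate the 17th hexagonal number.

17·(2·17 − 1) = 17·33 = 561.

561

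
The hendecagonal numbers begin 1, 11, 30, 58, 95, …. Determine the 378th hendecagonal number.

641655

378·(9·378 − 7)/2 = 378·3395/2 = 641655.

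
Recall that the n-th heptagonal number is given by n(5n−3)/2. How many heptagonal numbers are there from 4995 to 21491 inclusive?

49

The n-th heptagonal number is n(5n−3)/2.
Smallest index with value ≥ 4995: n = 45 (giving 4995).
Largest index with value ≤ 21491: n = 93 (giving 21483).
Indices 45 through 93: 49 terms.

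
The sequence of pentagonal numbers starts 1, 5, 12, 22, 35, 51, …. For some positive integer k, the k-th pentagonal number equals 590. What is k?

Set n(3n−1)/2 = 590, giving 3n² − n − 1180 = 0.
The discriminant is 1 + 24·590 = 14161, and √14161 = 119.
So n = (1 + 119) / 6 = 120/6 = 20.

20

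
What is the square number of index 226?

The 226th square number is n² with n = 226.
226² = 51076.

51076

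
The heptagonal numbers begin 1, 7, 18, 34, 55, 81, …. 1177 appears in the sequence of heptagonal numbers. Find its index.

22

Set n(5n−3)/2 = 1177, giving 5n² − 3n − 2354 = 0.
The discriminant is 9 + 40·1177 = 47089, and √47089 = 217.
So n = (3 + 217) / 10 = 220/10 = 22.
Check: 22·(5·22 − 3)/2 = 1177. ✓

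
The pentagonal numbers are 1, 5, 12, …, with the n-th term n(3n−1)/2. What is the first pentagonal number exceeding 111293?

Solve n(3n−1)/2 > 111293 for integer n.
The largest n with value ≤ 111293 is 272 (since 110840 ≤ 111293 < 111657), so the first above is n = 273, value 111657.

111657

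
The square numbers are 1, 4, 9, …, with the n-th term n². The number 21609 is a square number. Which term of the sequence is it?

147

We need n² = 21609, so n = √21609 = 147.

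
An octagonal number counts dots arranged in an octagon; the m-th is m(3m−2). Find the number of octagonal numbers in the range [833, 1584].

7

The n-th octagonal number is n(3n−2).
Smallest index with value ≥ 833: n = 17 (giving 833).
Largest index with value ≤ 1584: n = 23 (giving 1541).
Indices 17 through 23: 7 terms.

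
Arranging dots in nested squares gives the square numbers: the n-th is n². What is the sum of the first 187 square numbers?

2197250

Σ_{i=1}^{187} i² = 187·188·375/6 = 2197250.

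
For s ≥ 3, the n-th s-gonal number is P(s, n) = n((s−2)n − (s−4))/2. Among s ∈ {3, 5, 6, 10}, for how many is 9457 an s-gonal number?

1

s = 3: P(3, 137) = 9453 and P(3, 138) = 9591; 9457 is not s-gonal.
s = 5: P(5, 79) = 9322 and P(5, 80) = 9560; 9457 is not s-gonal.
s = 6: P(6, 69) = 9453 and P(6, 70) = 9730; 9457 is not s-gonal.
s = 10: P(10, 49) = 9457. ✓
Hits: s ∈ {10} → 1.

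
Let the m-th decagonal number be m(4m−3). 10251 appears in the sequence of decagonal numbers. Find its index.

Set n(4n−3) = 10251, giving 4n² − 3n − 10251 = 0.
So n = (3 + 405) / 8 = 408/8 = 51.
Check: 51·(4·51 − 3) = 10251. ✓

51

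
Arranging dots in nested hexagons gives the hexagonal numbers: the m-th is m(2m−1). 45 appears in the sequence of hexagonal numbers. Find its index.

Set n(2n−1) = 45, giving 2n² − n − 45 = 0.
The discriminant is 1 + 8·45 = 361, and √361 = 19.
So n = (1 + 19) / 4 = 20/4 = 5.
Check: 5·(2·5 − 1) = 45. ✓

5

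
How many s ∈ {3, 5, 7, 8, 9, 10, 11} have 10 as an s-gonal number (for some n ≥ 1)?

s = 3: P(3, 4) = 10. ✓
s = 5: P(5, 2) = 5 and P(5, 3) = 12; 10 is not s-gonal.
s = 7: P(7, 2) = 7 and P(7, 3) = 18; 10 is not s-gonal.
s = 8: P(8, 2) = 8 and P(8, 3) = 21; 10 is not s-gonal.
s = 9: P(9, 2) = 9 and P(9, 3) = 24; 10 is not s-gonal.
s = 10: P(10, 2) = 10. ✓
s = 11: P(11, 1) = 1 and P(11, 2) = 11; 10 is not s-gonal.
Hits: s ∈ {3, 10} → 2.

2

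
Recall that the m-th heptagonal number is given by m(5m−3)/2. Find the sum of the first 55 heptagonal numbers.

140140

Σ i(5i−3)/2 = (5Σi² − 3Σi) / 2 over i = 1..55.
Σi = 1540 and Σi² = 56980.
(5·56980 − 3·1540) / 2 = 280280/2 = 140140.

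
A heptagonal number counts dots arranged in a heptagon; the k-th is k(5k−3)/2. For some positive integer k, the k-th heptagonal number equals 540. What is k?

Set n(5n−3)/2 = 540, giving 5n² − 3n − 1080 = 0.
The discriminant is 9 + 40·540 = 21609, and √21609 = 147.
So n = (3 + 147) / 10 = 150/10 = 15.

15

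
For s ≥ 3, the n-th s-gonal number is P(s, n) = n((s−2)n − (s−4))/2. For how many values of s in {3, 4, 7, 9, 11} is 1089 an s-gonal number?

s = 3: P(3, 46) = 1081 and P(3, 47) = 1128; 1089 is not s-gonal.
s = 4: P(4, 33) = 1089. ✓
s = 7: P(7, 21) = 1071 and P(7, 22) = 1177; 1089 is not s-gonal.
s = 9: P(9, 18) = 1089. ✓
s = 11: P(11, 15) = 960 and P(11, 16) = 1096; 1089 is not s-gonal.
Hits: s ∈ {4, 9} → 2.

2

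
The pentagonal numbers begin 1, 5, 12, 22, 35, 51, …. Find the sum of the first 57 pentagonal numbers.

Σ i(3i−1)/2 = (3Σi² − Σi) / 2 over i = 1..57.
Σi = 1653 and Σi² = 63365.
(3·63365 − 1·1653) / 2 = 188442/2 = 94221.

94221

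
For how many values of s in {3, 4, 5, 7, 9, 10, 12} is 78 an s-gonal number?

s = 3: P(3, 12) = 78. ✓
s = 4: P(4, 8) = 64 and P(4, 9) = 81; 78 is not s-gonal.
s = 5: P(5, 7) = 70 and P(5, 8) = 92; 78 is not s-gonal.
s = 7: P(7, 5) = 55 and P(7, 6) = 81; 78 is not s-gonal.
s = 9: P(9, 5) = 75 and P(9, 6) = 111; 78 is not s-gonal.
s = 10: P(10, 4) = 52 and P(10, 5) = 85; 78 is not s-gonal.
s = 12: P(12, 4) = 64 and P(12, 5) = 105; 78 is not s-gonal.
Hits: s ∈ {3} → 1.

1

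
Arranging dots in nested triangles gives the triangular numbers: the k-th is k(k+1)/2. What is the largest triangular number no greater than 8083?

8001

Solve n(n+1)/2 ≤ 8083 for integer n.
n = 126 gives 8001 ≤ 8083, while n = 127 gives 8128 > 8083; so the answer is 8001.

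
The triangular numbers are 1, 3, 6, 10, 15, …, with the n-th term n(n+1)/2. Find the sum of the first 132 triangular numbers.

Σ i(i+1)/2 = (Σi² + Σi) / 2 over i = 1..132.
Σi = 8778 and Σi² = 775390.
(1·775390 + 1·8778) / 2 = 784168/2 = 392084.

392084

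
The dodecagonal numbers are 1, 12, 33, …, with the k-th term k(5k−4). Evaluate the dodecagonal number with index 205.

The 205th dodecagonal number is n(5n−4) with n = 205.
205·(5·205 − 4) = 205·1021 = 209305.

209305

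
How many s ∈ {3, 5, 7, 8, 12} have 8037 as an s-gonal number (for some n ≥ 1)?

s = 3: P(3, 126) = 8001 and P(3, 127) = 8128; 8037 is not s-gonal.
s = 5: P(5, 73) = 7957 and P(5, 74) = 8177; 8037 is not s-gonal.
s = 7: P(7, 57) = 8037. ✓
s = 8: P(8, 52) = 8008 and P(8, 53) = 8321; 8037 is not s-gonal.
s = 12: P(12, 40) = 7840 and P(12, 41) = 8241; 8037 is not s-gonal.
Hits: s ∈ {7} → 1.

1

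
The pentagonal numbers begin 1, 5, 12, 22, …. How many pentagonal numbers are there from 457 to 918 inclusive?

7

The n-th pentagonal number is n(3n−1)/2.
Smallest index with value ≥ 457: n = 18 (giving 477).
Largest index with value ≤ 918: n = 24 (giving 852).
Indices 18 through 24: 7 terms.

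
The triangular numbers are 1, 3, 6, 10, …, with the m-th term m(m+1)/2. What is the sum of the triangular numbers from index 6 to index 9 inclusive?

Σ i(i+1)/2 = (Σi² + Σi) / 2 over i = 6..9.
Σi = 45 − 15 = 30 and Σi² = 285 − 55 = 230.
(1·230 + 1·30) / 2 = 260/2 = 130.

130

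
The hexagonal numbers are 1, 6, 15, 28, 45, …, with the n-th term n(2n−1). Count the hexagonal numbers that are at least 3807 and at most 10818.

30

The n-th hexagonal number is n(2n−1).
Smallest index with value ≥ 3807: n = 44 (giving 3828).
Largest index with value ≤ 10818: n = 73 (giving 10585).
Indices 44 through 73: 30 terms.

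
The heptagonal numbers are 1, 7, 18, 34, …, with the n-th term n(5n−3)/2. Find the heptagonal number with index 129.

The 129th heptagonal number is n(5n−3)/2 with n = 129.
129·(5·129 − 3)/2 = 129·642/2 = 129·321 = 41409.

41409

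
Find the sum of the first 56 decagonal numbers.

235676

Σ i(4i−3) = 4Σi² − 3Σi over i = 1..56.
Σi = 1596 and Σi² = 60116.
4·60116 − 3·1596 = 235676.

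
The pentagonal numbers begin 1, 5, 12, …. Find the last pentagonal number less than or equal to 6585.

Solve n(3n−1)/2 ≤ 6585 for integer n.
n = 66 gives 6501 ≤ 6585, while n = 67 gives 6700 > 6585; so the answer is 6501.

6501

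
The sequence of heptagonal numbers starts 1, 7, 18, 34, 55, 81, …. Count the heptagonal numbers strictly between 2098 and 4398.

The n-th heptagonal number is n(5n−3)/2.
Smallest index with value > 2098: n = 30 (giving 2205).
Largest index with value < 4398: n = 42 (giving 4347).
Indices 30 through 42: 13 terms.

13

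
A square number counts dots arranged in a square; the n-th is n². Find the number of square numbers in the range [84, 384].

The n-th square number is n².
Smallest index with value ≥ 84: n = 10 (giving 100).
Largest index with value ≤ 384: n = 19 (giving 361).
Indices 10 through 19: 10 terms.

10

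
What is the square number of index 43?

1849

The 43rd square number is n² with n = 43.
43² = 1849.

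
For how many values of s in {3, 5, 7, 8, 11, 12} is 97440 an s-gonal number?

s = 3: P(3, 440) = 97020 and P(3, 441) = 97461; 97440 is not s-gonal.
s = 5: P(5, 255) = 97410 and P(5, 256) = 98176; 97440 is not s-gonal.
s = 7: P(7, 197) = 96727 and P(7, 198) = 97713; 97440 is not s-gonal.
s = 8: P(8, 180) = 96840 and P(8, 181) = 97921; 97440 is not s-gonal.
s = 11: P(11, 147) = 96726 and P(11, 148) = 98050; 97440 is not s-gonal.
s = 12: P(12, 140) = 97440. ✓
Hits: s ∈ {12} → 1.

1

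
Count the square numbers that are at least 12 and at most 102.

The n-th square number is n².
Smallest index with value ≥ 12: n = 4 (giving 16).
Largest index with value ≤ 102: n = 10 (giving 100).
Indices 4 through 10: 7 terms.

7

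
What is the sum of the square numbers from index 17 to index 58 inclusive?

Σ_{i=17}^{58} i² = 66729 − 1496 = 65233.

65233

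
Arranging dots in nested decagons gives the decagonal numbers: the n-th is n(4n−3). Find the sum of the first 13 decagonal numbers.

Σ i(4i−3) = 4Σi² − 3Σi over i = 1..13.
Σi = 91 and Σi² = 819.
4·819 − 3·91 = 3003.

3003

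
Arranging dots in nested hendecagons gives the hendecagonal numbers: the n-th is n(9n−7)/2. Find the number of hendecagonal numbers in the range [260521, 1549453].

The n-th hendecagonal number is n(9n−7)/2.
Smallest index with value ≥ 260521: n = 241 (giving 260521).
Largest index with value ≤ 1549453: n = 587 (giving 1548506).
Indices 241 through 587: 347 terms.

347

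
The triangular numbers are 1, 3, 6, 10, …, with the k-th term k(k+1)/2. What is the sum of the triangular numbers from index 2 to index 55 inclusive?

29259

Σ i(i+1)/2 = (Σi² + Σi) / 2 over i = 2..55.
Σi = 1540 − 1 = 1539 and Σi² = 56980 − 1 = 56979.
(1·56979 + 1·1539) / 2 = 58518/2 = 29259.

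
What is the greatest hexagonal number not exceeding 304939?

Solve n(2n−1) ≤ 304939 for integer n.
n = 390 gives 303810 ≤ 304939, while n = 391 gives 305371 > 304939; so the answer is 303810.

303810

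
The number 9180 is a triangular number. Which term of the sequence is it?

Set n(n+1)/2 = 9180, giving n² + n − 18360 = 0.
So n = (-1 + 271) / 2 = 270/2 = 135.
Check: 135·136/2 = 9180. ✓

135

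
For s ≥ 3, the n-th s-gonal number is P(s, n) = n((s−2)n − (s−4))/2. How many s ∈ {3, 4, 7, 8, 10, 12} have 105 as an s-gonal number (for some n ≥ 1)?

s = 3: P(3, 14) = 105. ✓
s = 4: P(4, 10) = 100 and P(4, 11) = 121; 105 is not s-gonal.
s = 7: P(7, 6) = 81 and P(7, 7) = 112; 105 is not s-gonal.
s = 8: P(8, 6) = 96 and P(8, 7) = 133; 105 is not s-gonal.
s = 10: P(10, 5) = 85 and P(10, 6) = 126; 105 is not s-gonal.
s = 12: P(12, 5) = 105. ✓
Hits: s ∈ {3, 12} → 2.

2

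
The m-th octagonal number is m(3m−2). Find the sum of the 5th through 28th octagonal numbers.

Σ i(3i−2) = 3Σi² − 2Σi over i = 5..28.
Σi = 406 − 10 = 396 and Σi² = 7714 − 30 = 7684.
3·7684 − 2·396 = 22260.

22260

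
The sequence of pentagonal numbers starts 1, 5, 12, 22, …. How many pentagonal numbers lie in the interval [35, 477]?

The n-th pentagonal number is n(3n−1)/2.
Smallest index with value ≥ 35: n = 5 (giving 35).
Largest index with value ≤ 477: n = 18 (giving 477).
Indices 5 through 18: 14 terms.

14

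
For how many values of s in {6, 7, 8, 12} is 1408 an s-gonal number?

s = 6: P(6, 26) = 1326 and P(6, 27) = 1431; 1408 is not s-gonal.
s = 7: P(7, 24) = 1404 and P(7, 25) = 1525; 1408 is not s-gonal.
s = 8: P(8, 22) = 1408. ✓
s = 12: P(12, 17) = 1377 and P(12, 18) = 1548; 1408 is not s-gonal.
Hits: s ∈ {8} → 1.

1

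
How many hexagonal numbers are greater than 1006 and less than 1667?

7

The n-th hexagonal number is n(2n−1).
Smallest index with value > 1006: n = 23 (giving 1035).
Largest index with value < 1667: n = 29 (giving 1653).
Indices 23 through 29: 7 terms.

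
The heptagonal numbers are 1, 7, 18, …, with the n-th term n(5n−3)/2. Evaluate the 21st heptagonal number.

21·(5·21 − 3)/2 = 21·102/2 = 21·51 = 1071.

1071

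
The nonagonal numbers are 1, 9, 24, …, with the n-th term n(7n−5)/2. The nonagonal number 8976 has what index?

51

Set n(7n−5)/2 = 8976, giving 7n² − 5n − 17952 = 0.
The discriminant is 25 + 56·8976 = 502681, and √502681 = 709.
So n = (5 + 709) / 14 = 714/14 = 51.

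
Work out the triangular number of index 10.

The 10th triangular number is n(n+1)/2 with n = 10.
10·11/2 = 110/2 = 55.

55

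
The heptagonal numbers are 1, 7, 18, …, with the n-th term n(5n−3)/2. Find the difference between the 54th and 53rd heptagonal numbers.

Consecutive heptagonal numbers differ by 5n − 4: here 5·54 − 4 = 266.

266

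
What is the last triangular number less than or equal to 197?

Solve n(n+1)/2 ≤ 197 for integer n.
n = 19 gives 190 ≤ 197, while n = 20 gives 210 > 197; so the answer is 190.

190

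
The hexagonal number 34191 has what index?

131

Set n(2n−1) = 34191, giving 2n² − n − 34191 = 0.
So n = (1 + 523) / 4 = 524/4 = 131.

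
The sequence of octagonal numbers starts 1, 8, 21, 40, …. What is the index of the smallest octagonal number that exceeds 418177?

374

Solve n(3n−2) > 418177 for integer n.
The largest n with value ≤ 418177 is 373 (since 416641 ≤ 418177 < 418880), so the first above is n = 374, value 418880.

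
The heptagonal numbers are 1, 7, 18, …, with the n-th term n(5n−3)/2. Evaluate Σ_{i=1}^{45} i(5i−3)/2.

Σ i(5i−3)/2 = (5Σi² − 3Σi) / 2 over i = 1..45.
Σi = 1035 and Σi² = 31395.
(5·31395 − 3·1035) / 2 = 153870/2 = 76935.

76935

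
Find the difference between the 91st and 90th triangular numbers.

Consecutive triangular numbers differ by n: T_{91} − T_{90} = 91.

91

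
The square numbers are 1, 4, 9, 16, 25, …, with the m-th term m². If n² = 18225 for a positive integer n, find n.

We need n² = 18225, so n = √18225 = 135.
Check: 135² = 18225. ✓

135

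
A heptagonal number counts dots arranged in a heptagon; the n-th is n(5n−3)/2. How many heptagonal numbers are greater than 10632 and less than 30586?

45

The n-th heptagonal number is n(5n−3)/2.
Smallest index with value > 10632: n = 66 (giving 10791).
Largest index with value < 30586: n = 110 (giving 30085).
Indices 66 through 110: 45 terms.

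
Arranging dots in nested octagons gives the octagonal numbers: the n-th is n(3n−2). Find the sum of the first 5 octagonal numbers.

135

Σ i(3i−2) = 3Σi² − 2Σi over i = 1..5.
Σi = 15 and Σi² = 55.
3·55 − 2·15 = 135.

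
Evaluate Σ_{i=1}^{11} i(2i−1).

946

Σ i(2i−1) = 2Σi² − Σi over i = 1..11.
Σi = 66 and Σi² = 506.
2·506 − 1·66 = 946.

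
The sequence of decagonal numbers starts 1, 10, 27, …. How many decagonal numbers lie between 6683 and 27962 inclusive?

42

The n-th decagonal number is n(4n−3).
Smallest index with value ≥ 6683: n = 42 (giving 6930).
Largest index with value ≤ 27962: n = 83 (giving 27307).
Indices 42 through 83: 42 terms.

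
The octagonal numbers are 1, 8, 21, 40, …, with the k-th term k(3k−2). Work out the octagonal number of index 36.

3816

The 36th octagonal number is n(3n−2) with n = 36.
36·(3·36 − 2) = 36·106 = 3816.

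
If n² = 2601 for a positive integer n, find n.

51

We need n² = 2601, so n = √2601 = 51.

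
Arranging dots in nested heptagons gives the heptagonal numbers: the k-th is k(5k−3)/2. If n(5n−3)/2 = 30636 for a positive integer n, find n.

111

Set n(5n−3)/2 = 30636, giving 5n² − 3n − 61272 = 0.
The discriminant is 9 + 40·30636 = 1225449, and √1225449 = 1107.
So n = (3 + 1107) / 10 = 1110/10 = 111.
Check: 111·(5·111 − 3)/2 = 30636. ✓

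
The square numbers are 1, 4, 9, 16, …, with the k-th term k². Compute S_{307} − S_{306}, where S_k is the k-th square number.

613

n² − (n−1)² = 2n − 1, so 307² − 306² = 2·307 − 1 = 613.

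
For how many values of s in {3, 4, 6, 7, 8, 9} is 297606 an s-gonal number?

2

s = 3: P(3, 771) = 297606. ✓
s = 4: P(4, 545) = 297025 and P(4, 546) = 298116; 297606 is not s-gonal.
s = 6: P(6, 386) = 297606. ✓
s = 7: P(7, 345) = 297045 and P(7, 346) = 298771; 297606 is not s-gonal.
s = 8: P(8, 315) = 297045 and P(8, 316) = 298936; 297606 is not s-gonal.
s = 9: P(9, 291) = 295656 and P(9, 292) = 297694; 297606 is not s-gonal.
Hits: s ∈ {3, 6} → 2.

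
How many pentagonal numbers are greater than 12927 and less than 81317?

139

The n-th pentagonal number is n(3n−1)/2.
Smallest index with value > 12927: n = 94 (giving 13207).
Largest index with value < 81317: n = 232 (giving 80620).
Indices 94 through 232: 139 terms.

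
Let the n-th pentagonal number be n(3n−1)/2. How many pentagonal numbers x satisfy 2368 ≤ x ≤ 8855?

The n-th pentagonal number is n(3n−1)/2.
Smallest index with value ≥ 2368: n = 40 (giving 2380).
Largest index with value ≤ 8855: n = 77 (giving 8855).
Indices 40 through 77: 38 terms.

38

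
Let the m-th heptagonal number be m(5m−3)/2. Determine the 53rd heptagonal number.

The 53rd heptagonal number is n(5n−3)/2 with n = 53.
53·(5·53 − 3)/2 = 53·262/2 = 53·131 = 6943.

6943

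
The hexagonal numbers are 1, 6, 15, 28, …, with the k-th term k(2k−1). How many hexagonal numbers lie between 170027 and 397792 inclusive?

155

The n-th hexagonal number is n(2n−1).
Smallest index with value ≥ 170027: n = 292 (giving 170236).
Largest index with value ≤ 397792: n = 446 (giving 397386).
Indices 292 through 446: 155 terms.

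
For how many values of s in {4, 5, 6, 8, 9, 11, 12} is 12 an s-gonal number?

s = 4: P(4, 3) = 9 and P(4, 4) = 16; 12 is not s-gonal.
s = 5: P(5, 3) = 12. ✓
s = 6: P(6, 2) = 6 and P(6, 3) = 15; 12 is not s-gonal.
s = 8: P(8, 2) = 8 and P(8, 3) = 21; 12 is not s-gonal.
s = 9: P(9, 2) = 9 and P(9, 3) = 24; 12 is not s-gonal.
s = 11: P(11, 2) = 11 and P(11, 3) = 30; 12 is not s-gonal.
s = 12: P(12, 2) = 12. ✓
Hits: s ∈ {5, 12} → 2.

2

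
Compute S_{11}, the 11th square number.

The 11th square number is n² with n = 11.
11² = 121.

121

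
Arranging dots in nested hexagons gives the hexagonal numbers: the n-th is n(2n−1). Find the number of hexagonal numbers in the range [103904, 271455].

140

The n-th hexagonal number is n(2n−1).
Smallest index with value ≥ 103904: n = 229 (giving 104653).
Largest index with value ≤ 271455: n = 368 (giving 270480).
Indices 229 through 368: 140 terms.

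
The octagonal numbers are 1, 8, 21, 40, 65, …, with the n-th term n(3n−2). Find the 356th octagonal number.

The 356th octagonal number is n(3n−2) with n = 356.
356·(3·356 − 2) = 356·1066 = 379496.

379496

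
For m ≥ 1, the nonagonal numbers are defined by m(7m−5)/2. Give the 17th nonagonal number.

The 17th nonagonal number is n(7n−5)/2 with n = 17.
17·(7·17 − 5)/2 = 17·114/2 = 17·57 = 969.

969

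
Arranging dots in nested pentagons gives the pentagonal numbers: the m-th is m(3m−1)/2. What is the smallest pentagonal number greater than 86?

92

Solve n(3n−1)/2 > 86 for integer n.
The largest n with value ≤ 86 is 7 (since 70 ≤ 86 < 92), so the first above is n = 8, value 92.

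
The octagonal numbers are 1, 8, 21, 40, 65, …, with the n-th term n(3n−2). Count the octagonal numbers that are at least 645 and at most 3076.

The n-th octagonal number is n(3n−2).
Smallest index with value ≥ 645: n = 15 (giving 645).
Largest index with value ≤ 3076: n = 32 (giving 3008).
Indices 15 through 32: 18 terms.

18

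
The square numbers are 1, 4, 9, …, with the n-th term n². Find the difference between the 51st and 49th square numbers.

51² = 2601 and 49² = 2401.
Difference: 2601 − 2401 = 200.

200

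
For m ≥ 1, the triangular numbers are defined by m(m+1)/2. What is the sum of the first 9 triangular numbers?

Σ i(i+1)/2 = (Σi² + Σi) / 2 over i = 1..9.
Σi = 45 and Σi² = 285.
(1·285 + 1·45) / 2 = 330/2 = 165.

165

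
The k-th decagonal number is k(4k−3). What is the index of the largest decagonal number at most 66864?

129

Solve n(4n−3) ≤ 66864 for integer n.
n = 129 gives 66177 ≤ 66864, while n = 130 gives 67210 > 66864; so the answer is index 129.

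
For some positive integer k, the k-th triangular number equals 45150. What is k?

300

Set n(n+1)/2 = 45150, giving n² + n − 90300 = 0.
So n = (-1 + 601) / 2 = 600/2 = 300.
Check: 300·301/2 = 45150. ✓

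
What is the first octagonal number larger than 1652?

1680

Solve n(3n−2) > 1652 for integer n.
The largest n with value ≤ 1652 is 23 (since 1541 ≤ 1652 < 1680), so the first above is n = 24, value 1680.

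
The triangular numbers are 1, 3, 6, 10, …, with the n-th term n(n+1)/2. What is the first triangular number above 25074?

25200

Solve n(n+1)/2 > 25074 for integer n.
The largest n with value ≤ 25074 is 223 (since 24976 ≤ 25074 < 25200), so the first above is n = 224, value 25200.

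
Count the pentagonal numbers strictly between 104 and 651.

The n-th pentagonal number is n(3n−1)/2.
Smallest index with value > 104: n = 9 (giving 117).
Largest index with value < 651: n = 20 (giving 590).
Indices 9 through 20: 12 terms.

12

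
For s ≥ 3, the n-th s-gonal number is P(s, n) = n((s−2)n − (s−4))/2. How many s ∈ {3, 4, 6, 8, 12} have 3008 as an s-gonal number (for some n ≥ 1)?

1

s = 3: P(3, 77) = 3003 and P(3, 78) = 3081; 3008 is not s-gonal.
s = 4: P(4, 54) = 2916 and P(4, 55) = 3025; 3008 is not s-gonal.
s = 6: P(6, 39) = 3003 and P(6, 40) = 3160; 3008 is not s-gonal.
s = 8: P(8, 32) = 3008. ✓
s = 12: P(12, 24) = 2784 and P(12, 25) = 3025; 3008 is not s-gonal.
Hits: s ∈ {8} → 1.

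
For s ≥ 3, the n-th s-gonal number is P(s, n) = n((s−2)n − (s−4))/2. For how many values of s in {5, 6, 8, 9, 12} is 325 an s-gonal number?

2

s = 5: P(5, 14) = 287 and P(5, 15) = 330; 325 is not s-gonal.
s = 6: P(6, 13) = 325. ✓
s = 8: P(8, 10) = 280 and P(8, 11) = 341; 325 is not s-gonal.
s = 9: P(9, 10) = 325. ✓
s = 12: P(12, 8) = 288 and P(12, 9) = 369; 325 is not s-gonal.
Hits: s ∈ {6, 9} → 2.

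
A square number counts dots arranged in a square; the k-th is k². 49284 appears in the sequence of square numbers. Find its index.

We need n² = 49284, so n = √49284 = 222.
Check: 222² = 49284. ✓

222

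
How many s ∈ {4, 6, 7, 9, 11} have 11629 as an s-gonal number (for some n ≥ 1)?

s = 4: P(4, 107) = 11449 and P(4, 108) = 11664; 11629 is not s-gonal.
s = 6: P(6, 76) = 11476 and P(6, 77) = 11781; 11629 is not s-gonal.
s = 7: P(7, 68) = 11458 and P(7, 69) = 11799; 11629 is not s-gonal.
s = 9: P(9, 58) = 11629. ✓
s = 11: P(11, 51) = 11526 and P(11, 52) = 11986; 11629 is not s-gonal.
Hits: s ∈ {9} → 1.

1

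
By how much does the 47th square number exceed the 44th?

273

47² = 2209 and 44² = 1936.
Difference: 2209 − 1936 = 273.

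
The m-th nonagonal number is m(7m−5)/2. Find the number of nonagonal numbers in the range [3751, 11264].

24

The n-th nonagonal number is n(7n−5)/2.
Smallest index with value ≥ 3751: n = 34 (giving 3961).
Largest index with value ≤ 11264: n = 57 (giving 11229).
Indices 34 through 57: 24 terms.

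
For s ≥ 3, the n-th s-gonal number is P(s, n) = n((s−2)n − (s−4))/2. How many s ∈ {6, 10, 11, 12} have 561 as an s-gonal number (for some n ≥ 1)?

2

s = 6: P(6, 17) = 561. ✓
s = 10: P(10, 12) = 540 and P(10, 13) = 637; 561 is not s-gonal.
s = 11: P(11, 11) = 506 and P(11, 12) = 606; 561 is not s-gonal.
s = 12: P(12, 11) = 561. ✓
Hits: s ∈ {6, 12} → 2.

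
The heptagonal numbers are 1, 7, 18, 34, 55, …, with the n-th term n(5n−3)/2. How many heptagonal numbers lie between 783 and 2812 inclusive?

The n-th heptagonal number is n(5n−3)/2.
Smallest index with value ≥ 783: n = 18 (giving 783).
Largest index with value ≤ 2812: n = 33 (giving 2673).
Indices 18 through 33: 16 terms.

16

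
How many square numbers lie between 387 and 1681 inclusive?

22

The n-th square number is n².
Smallest index with value ≥ 387: n = 20 (giving 400).
Largest index with value ≤ 1681: n = 41 (giving 1681).
Indices 20 through 41: 22 terms.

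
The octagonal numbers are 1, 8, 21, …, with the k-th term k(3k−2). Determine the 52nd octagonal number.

The 52nd octagonal number is n(3n−2) with n = 52.
52·(3·52 − 2) = 52·154 = 8008.

8008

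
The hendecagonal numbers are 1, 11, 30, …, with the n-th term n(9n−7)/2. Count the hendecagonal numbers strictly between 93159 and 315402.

The n-th hendecagonal number is n(9n−7)/2.
Smallest index with value > 93159: n = 145 (giving 94105).
Largest index with value < 315402: n = 265 (giving 315085).
Indices 145 through 265: 121 terms.

121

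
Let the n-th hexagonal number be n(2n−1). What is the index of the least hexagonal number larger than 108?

8

Solve n(2n−1) > 108 for integer n.
The largest n with value ≤ 108 is 7 (since 91 ≤ 108 < 120), so the first above is n = 8, value 120.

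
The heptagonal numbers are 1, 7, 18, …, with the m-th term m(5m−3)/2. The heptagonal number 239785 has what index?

310

Set n(5n−3)/2 = 239785, giving 5n² − 3n − 479570 = 0.
The discriminant is 9 + 40·239785 = 9591409, and √9591409 = 3097.
So n = (3 + 3097) / 10 = 3100/10 = 310.
Check: 310·(5·310 − 3)/2 = 239785. ✓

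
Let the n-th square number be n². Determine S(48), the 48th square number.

48² = 2304.

2304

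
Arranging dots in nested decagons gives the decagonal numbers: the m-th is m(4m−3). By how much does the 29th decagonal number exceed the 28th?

Consecutive decagonal numbers differ by 8n − 7: here 8·29 − 7 = 225.

225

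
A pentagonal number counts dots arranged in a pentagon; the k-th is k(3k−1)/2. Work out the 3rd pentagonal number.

3·(3·3 − 1)/2 = 3·8/2 = 3·4 = 12.

12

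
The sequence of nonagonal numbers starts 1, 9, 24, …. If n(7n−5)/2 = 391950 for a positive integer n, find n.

Set n(7n−5)/2 = 391950, giving 7n² − 5n − 783900 = 0.
The discriminant is 25 + 56·391950 = 21949225, and √21949225 = 4685.
So n = (5 + 4685) / 14 = 4690/14 = 335.

335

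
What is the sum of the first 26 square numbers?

6201

Σ_{i=1}^{26} i² = 26·27·53/6 = 6201.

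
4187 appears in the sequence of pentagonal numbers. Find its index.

53

Set n(3n−1)/2 = 4187, giving 3n² − n − 8374 = 0.
The discriminant is 1 + 24·4187 = 100489, and √100489 = 317.
So n = (1 + 317) / 6 = 318/6 = 53.
Check: 53·(3·53 − 1)/2 = 4187. ✓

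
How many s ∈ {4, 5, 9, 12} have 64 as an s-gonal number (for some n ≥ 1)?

2

s = 4: P(4, 8) = 64. ✓
s = 5: P(5, 6) = 51 and P(5, 7) = 70; 64 is not s-gonal.
s = 9: P(9, 4) = 46 and P(9, 5) = 75; 64 is not s-gonal.
s = 12: P(12, 4) = 64. ✓
Hits: s ∈ {4, 12} → 2.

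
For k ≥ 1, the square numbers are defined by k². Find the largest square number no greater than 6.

Solve n² ≤ 6 for integer n.
n = 2 gives 4 ≤ 6, while n = 3 gives 9 > 6; so the answer is 4.

4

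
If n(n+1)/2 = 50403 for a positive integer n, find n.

317

Set n(n+1)/2 = 50403, giving n² + n − 100806 = 0.
The discriminant is 1 + 8·50403 = 403225, and √403225 = 635.
So n = (-1 + 635) / 2 = 634/2 = 317.
Check: 317·318/2 = 50403. ✓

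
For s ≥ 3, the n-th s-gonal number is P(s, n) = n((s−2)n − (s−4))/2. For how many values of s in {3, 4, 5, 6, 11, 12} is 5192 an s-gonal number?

s = 3: P(3, 101) = 5151 and P(3, 102) = 5253; 5192 is not s-gonal.
s = 4: P(4, 72) = 5184 and P(4, 73) = 5329; 5192 is not s-gonal.
s = 5: P(5, 59) = 5192. ✓
s = 6: P(6, 51) = 5151 and P(6, 52) = 5356; 5192 is not s-gonal.
s = 11: P(11, 34) = 5083 and P(11, 35) = 5390; 5192 is not s-gonal.
s = 12: P(12, 32) = 4992 and P(12, 33) = 5313; 5192 is not s-gonal.
Hits: s ∈ {5} → 1.

1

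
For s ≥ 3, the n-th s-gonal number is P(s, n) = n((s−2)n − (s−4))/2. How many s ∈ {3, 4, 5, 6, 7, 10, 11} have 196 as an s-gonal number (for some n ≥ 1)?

s = 3: P(3, 19) = 190 and P(3, 20) = 210; 196 is not s-gonal.
s = 4: P(4, 14) = 196. ✓
s = 5: P(5, 11) = 176 and P(5, 12) = 210; 196 is not s-gonal.
s = 6: P(6, 10) = 190 and P(6, 11) = 231; 196 is not s-gonal.
s = 7: P(7, 9) = 189 and P(7, 10) = 235; 196 is not s-gonal.
s = 10: P(10, 7) = 175 and P(10, 8) = 232; 196 is not s-gonal.
s = 11: P(11, 7) = 196. ✓
Hits: s ∈ {4, 11} → 2.

2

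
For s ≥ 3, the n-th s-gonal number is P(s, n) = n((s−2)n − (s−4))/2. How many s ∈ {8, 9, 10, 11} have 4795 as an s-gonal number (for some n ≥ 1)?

1

s = 8: P(8, 40) = 4720 and P(8, 41) = 4961; 4795 is not s-gonal.
s = 9: P(9, 37) = 4699 and P(9, 38) = 4959; 4795 is not s-gonal.
s = 10: P(10, 35) = 4795. ✓
s = 11: P(11, 33) = 4785 and P(11, 34) = 5083; 4795 is not s-gonal.
Hits: s ∈ {10} → 1.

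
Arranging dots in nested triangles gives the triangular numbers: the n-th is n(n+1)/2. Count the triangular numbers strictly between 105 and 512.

The n-th triangular number is n(n+1)/2.
Smallest index with value > 105: n = 15 (giving 120).
Largest index with value < 512: n = 31 (giving 496).
Indices 15 through 31: 17 terms.

17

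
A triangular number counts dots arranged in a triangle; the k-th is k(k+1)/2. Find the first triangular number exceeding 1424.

Solve n(n+1)/2 > 1424 for integer n.
The largest n with value ≤ 1424 is 52 (since 1378 ≤ 1424 < 1431), so the first above is n = 53, value 1431.

1431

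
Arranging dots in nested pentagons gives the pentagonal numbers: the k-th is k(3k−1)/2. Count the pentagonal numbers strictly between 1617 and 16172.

70

The n-th pentagonal number is n(3n−1)/2.
Smallest index with value > 1617: n = 34 (giving 1717).
Largest index with value < 16172: n = 103 (giving 15862).
Indices 34 through 103: 70 terms.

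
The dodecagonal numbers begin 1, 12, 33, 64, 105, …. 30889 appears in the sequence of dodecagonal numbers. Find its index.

79

Set n(5n−4) = 30889, giving 5n² − 4n − 30889 = 0.
The discriminant is 16 + 20·30889 = 617796, and √617796 = 786.
So n = (4 + 786) / 10 = 790/10 = 79.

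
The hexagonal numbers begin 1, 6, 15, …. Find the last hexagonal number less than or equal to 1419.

1326

Solve n(2n−1) ≤ 1419 for integer n.
n = 26 gives 1326 ≤ 1419, while n = 27 gives 1431 > 1419; so the answer is 1326.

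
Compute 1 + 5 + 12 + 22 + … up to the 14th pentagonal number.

Σ i(3i−1)/2 = (3Σi² − Σi) / 2 over i = 1..14.
Σi = 105 and Σi² = 1015.
(3·1015 − 1·105) / 2 = 2940/2 = 1470.

1470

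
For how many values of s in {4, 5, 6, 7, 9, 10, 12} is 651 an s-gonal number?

2

s = 4: P(4, 25) = 625 and P(4, 26) = 676; 651 is not s-gonal.
s = 5: P(5, 21) = 651. ✓
s = 6: P(6, 18) = 630 and P(6, 19) = 703; 651 is not s-gonal.
s = 7: P(7, 16) = 616 and P(7, 17) = 697; 651 is not s-gonal.
s = 9: P(9, 14) = 651. ✓
s = 10: P(10, 13) = 637 and P(10, 14) = 742; 651 is not s-gonal.
s = 12: P(12, 11) = 561 and P(12, 12) = 672; 651 is not s-gonal.
Hits: s ∈ {5, 9} → 2.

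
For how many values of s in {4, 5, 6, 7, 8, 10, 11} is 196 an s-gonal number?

s = 4: P(4, 14) = 196. ✓
s = 5: P(5, 11) = 176 and P(5, 12) = 210; 196 is not s-gonal.
s = 6: P(6, 10) = 190 and P(6, 11) = 231; 196 is not s-gonal.
s = 7: P(7, 9) = 189 and P(7, 10) = 235; 196 is not s-gonal.
s = 8: P(8, 8) = 176 and P(8, 9) = 225; 196 is not s-gonal.
s = 10: P(10, 7) = 175 and P(10, 8) = 232; 196 is not s-gonal.
s = 11: P(11, 7) = 196. ✓
Hits: s ∈ {4, 11} → 2.

2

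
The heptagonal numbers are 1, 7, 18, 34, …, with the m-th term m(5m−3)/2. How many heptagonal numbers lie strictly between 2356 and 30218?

The n-th heptagonal number is n(5n−3)/2.
Smallest index with value > 2356: n = 32 (giving 2512).
Largest index with value < 30218: n = 110 (giving 30085).
Indices 32 through 110: 79 terms.

79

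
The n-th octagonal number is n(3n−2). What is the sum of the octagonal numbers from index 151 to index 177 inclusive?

Σ i(3i−2) = 3Σi² − 2Σi over i = 151..177.
Σi = 15753 − 11325 = 4428 and Σi² = 1864105 − 1136275 = 727830.
3·727830 − 2·4428 = 2174634.

2174634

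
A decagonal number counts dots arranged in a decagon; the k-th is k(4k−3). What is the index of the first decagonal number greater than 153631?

Solve n(4n−3) > 153631 for integer n.
The largest n with value ≤ 153631 is 196 (since 153076 ≤ 153631 < 154645), so the first above is n = 197, value 154645.

197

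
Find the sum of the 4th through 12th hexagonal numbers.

1200

Σ i(2i−1) = 2Σi² − Σi over i = 4..12.
Σi = 78 − 6 = 72 and Σi² = 650 − 14 = 636.
2·636 − 1·72 = 1200.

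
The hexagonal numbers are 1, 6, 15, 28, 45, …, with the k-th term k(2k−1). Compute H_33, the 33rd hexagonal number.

The 33rd hexagonal number is n(2n−1) with n = 33.
33·(2·33 − 1) = 33·65 = 2145.

2145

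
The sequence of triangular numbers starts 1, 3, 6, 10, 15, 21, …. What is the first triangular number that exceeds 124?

136

Solve n(n+1)/2 > 124 for integer n.
The largest n with value ≤ 124 is 15 (since 120 ≤ 124 < 136), so the first above is n = 16, value 136.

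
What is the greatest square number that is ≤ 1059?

1024

Solve n² ≤ 1059 for integer n.
n = 32 gives 1024 ≤ 1059, while n = 33 gives 1089 > 1059; so the answer is 1024.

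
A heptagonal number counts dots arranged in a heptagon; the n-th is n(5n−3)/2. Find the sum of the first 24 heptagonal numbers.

Σ i(5i−3)/2 = (5Σi² − 3Σi) / 2 over i = 1..24.
Σi = 300 and Σi² = 4900.
(5·4900 − 3·300) / 2 = 23600/2 = 11800.

11800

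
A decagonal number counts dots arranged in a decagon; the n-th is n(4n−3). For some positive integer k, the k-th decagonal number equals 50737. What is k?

113

Set n(4n−3) = 50737, giving 4n² − 3n − 50737 = 0.
So n = (3 + 901) / 8 = 904/8 = 113.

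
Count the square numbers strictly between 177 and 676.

The n-th square number is n².
Smallest index with value > 177: n = 14 (giving 196).
Largest index with value < 676: n = 25 (giving 625).
Indices 14 through 25: 12 terms.

12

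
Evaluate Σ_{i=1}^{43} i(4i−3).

Σ i(4i−3) = 4Σi² − 3Σi over i = 1..43.
Σi = 946 and Σi² = 27434.
4·27434 − 3·946 = 106898.

106898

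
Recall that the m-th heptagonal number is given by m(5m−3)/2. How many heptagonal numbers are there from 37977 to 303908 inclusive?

The n-th heptagonal number is n(5n−3)/2.
Smallest index with value ≥ 37977: n = 124 (giving 38254).
Largest index with value ≤ 303908: n = 348 (giving 302238).
Indices 124 through 348: 225 terms.

225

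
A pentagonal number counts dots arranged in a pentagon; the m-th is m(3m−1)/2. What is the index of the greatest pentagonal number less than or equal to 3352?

Solve n(3n−1)/2 ≤ 3352 for integer n.
n = 47 gives 3290 ≤ 3352, while n = 48 gives 3432 > 3352; so the answer is index 47.

47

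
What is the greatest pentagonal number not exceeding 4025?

Solve n(3n−1)/2 ≤ 4025 for integer n.
n = 51 gives 3876 ≤ 4025, while n = 52 gives 4030 > 4025; so the answer is 3876.

3876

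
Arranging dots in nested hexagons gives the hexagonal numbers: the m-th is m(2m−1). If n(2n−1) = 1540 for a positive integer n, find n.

28

Set n(2n−1) = 1540, giving 2n² − n − 1540 = 0.
The discriminant is 1 + 8·1540 = 12321, and √12321 = 111.
So n = (1 + 111) / 4 = 112/4 = 28.
Check: 28·(2·28 − 1) = 1540. ✓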